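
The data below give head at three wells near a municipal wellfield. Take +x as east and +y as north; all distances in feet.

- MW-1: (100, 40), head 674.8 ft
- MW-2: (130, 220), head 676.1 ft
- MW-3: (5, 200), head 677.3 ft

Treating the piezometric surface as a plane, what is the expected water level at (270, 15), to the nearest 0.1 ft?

672.7 ft

Differences from MW-1: to MW-2 (Δx, Δy, Δh) = (30, 180, +1.3); to MW-3 = (-95, 160, +2.5).
Solve a·Δx + b·Δy = Δh: det = 30·160 − (-95)·180 = 21900.
∂h/∂x = [(+1.3)·160 − (+2.5)·180] / 21900 = -0.01105
∂h/∂y = [30·(+2.5) − (-95)·(+1.3)] / 21900 = +0.009064
h(270, 15) = 674.8 + (-0.01105)·(170) + (+0.009064)·(-25) = 674.8 -1.879 -0.227 = 672.695 ft.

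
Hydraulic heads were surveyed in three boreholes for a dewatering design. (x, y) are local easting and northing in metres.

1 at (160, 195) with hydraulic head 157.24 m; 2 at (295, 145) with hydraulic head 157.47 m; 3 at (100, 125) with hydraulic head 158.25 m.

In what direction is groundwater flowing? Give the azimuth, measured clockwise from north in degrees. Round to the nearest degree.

Three-point gradient (reference 1): Δ to 2 = (135, -50, +0.23), Δ to 3 = (-60, -70, +1.01).
∂h/∂x = -0.002763, ∂h/∂y = -0.01206 (det = -12450).
Flow direction (−∇h) has components (+0.002763 E, +0.01206 N).
Azimuth = atan2(E, N) = atan2(+0.002763, +0.01206) = 12.9° ≈ 013°.

013°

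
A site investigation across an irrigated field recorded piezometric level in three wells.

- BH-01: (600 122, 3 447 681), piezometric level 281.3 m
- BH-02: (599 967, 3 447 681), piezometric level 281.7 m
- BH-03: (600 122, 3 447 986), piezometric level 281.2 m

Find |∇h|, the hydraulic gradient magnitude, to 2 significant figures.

∂h/∂x = (281.7 − 281.3) / (599967 − 600122) = -0.002581
∂h/∂y = (281.2 − 281.3) / (3447986 − 3447681) = -0.0003279
|∇h| = √(-0.002581² + -0.0003279²) = 0.002602

0.0026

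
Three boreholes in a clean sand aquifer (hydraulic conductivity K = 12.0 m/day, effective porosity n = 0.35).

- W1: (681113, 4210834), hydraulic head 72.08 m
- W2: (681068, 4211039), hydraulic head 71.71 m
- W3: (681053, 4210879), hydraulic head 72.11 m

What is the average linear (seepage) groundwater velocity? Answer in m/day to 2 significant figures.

0.11 m/day

Taking W1 as reference: W2−W1 = (-45, 205, -0.37); W3−W1 = (-60, 45, +0.03).
Determinant of the coordinate differences = (-45)·45 − (-60)·205 = 10275.
∂h/∂x = [(-0.37)·45 − (+0.03)·205] / 10275 = -0.002219
∂h/∂y = [(-45)·(+0.03) − (-60)·(-0.37)] / 10275 = -0.002292
|∇h| = √(-0.002219² + -0.002292²) = 0.00319
Seepage velocity v = K·i/n = 12.0 × 0.00319 / 0.35 = 0.1094 m/day.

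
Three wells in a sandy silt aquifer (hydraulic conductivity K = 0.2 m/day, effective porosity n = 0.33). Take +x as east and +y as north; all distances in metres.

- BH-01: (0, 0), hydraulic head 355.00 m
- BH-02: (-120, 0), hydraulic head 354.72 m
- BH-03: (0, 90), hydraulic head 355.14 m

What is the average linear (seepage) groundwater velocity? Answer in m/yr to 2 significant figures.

∂h/∂x = (354.72 − 355.00) / (-120 − 0) = +0.002333
∂h/∂y = (355.14 − 355.00) / (90 − 0) = +0.001556
|∇h| = √(0.002333² + 0.001556²) = 0.002804
Seepage velocity v = K·i/n = 0.2 × 0.002804 / 0.33 = 0.001699 m/day = 0.6206 m/yr.

0.62 m/yr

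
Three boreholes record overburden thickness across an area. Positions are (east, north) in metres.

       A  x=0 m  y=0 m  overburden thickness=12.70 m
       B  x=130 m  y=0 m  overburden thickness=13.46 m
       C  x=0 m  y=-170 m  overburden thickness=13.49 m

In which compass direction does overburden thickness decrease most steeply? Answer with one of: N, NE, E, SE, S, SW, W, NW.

NW

∂d/∂x = (13.46 − 12.70) / (130 − 0) = +0.005846
∂d/∂y = (13.49 − 12.70) / (-170 − 0) = -0.004647
Steepest decrease is along −∇f = (-0.005846 E, +0.004647 N) → northwest.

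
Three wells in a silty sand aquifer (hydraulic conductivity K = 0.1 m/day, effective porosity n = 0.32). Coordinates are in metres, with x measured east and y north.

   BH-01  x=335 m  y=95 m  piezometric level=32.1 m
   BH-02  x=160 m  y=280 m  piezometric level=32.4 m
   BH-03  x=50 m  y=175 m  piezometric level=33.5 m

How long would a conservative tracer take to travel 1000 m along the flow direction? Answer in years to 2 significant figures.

1200 years

With h = a·x + b·y + c and BH-01 as origin, the differences give:
  (-175)·a + 185·b = +0.3
  (-285)·a + 80·b = +1.4
Eliminate b (×80 and ×185, subtract): 38725·a = -235.00 → a = ∂h/∂x = -0.006068
Back-substitute: b = ∂h/∂y = -0.004119.
|∇h| = √(-0.006068² + -0.004119²) = 0.007334
Seepage velocity v = K·i/n = 0.1 × 0.007334 / 0.32 = 0.002292 m/day.
t = 1000 / 0.002292 = 4.363e+05 days = 1.19e+03 years.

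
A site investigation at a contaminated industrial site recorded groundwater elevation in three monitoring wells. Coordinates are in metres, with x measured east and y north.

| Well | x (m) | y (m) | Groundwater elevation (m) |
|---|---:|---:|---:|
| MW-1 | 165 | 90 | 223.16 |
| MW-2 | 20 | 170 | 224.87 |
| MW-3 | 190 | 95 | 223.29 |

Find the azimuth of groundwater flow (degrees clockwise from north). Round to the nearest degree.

Taking MW-1 as reference: MW-2−MW-1 = (-145, 80, +1.71); MW-3−MW-1 = (25, 5, +0.13).
Solve a·Δx + b·Δy = Δh: det = (-145)·5 − 25·80 = -2725.
∂h/∂x = [(+1.71)·5 − (+0.13)·80] / -2725 = +0.0006789
∂h/∂y = [(-145)·(+0.13) − 25·(+1.71)] / -2725 = +0.02261
Flow direction (−∇h) has components (-0.0006789 E, -0.02261 N).
Azimuth = atan2(E, N) = atan2(-0.0006789, -0.02261) = 181.7° ≈ 182°.

182°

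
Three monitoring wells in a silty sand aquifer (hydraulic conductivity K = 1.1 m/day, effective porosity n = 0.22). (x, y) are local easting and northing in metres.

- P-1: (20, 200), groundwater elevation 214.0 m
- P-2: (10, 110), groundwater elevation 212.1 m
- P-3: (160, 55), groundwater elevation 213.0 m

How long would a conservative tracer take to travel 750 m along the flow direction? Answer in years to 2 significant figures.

Three-point gradient (reference P-1): Δ to P-2 = (-10, -90, -1.9), Δ to P-3 = (140, -145, -1.0).
∂h/∂x = +0.01320, ∂h/∂y = +0.01964 (det = 14050).
|∇h| = √(0.01320² + 0.01964²) = 0.02366
Seepage velocity v = K·i/n = 1.1 × 0.02366 / 0.22 = 0.1183 m/day.
t = 750 / 0.1183 = 6340 days = 17.4 years.

17 years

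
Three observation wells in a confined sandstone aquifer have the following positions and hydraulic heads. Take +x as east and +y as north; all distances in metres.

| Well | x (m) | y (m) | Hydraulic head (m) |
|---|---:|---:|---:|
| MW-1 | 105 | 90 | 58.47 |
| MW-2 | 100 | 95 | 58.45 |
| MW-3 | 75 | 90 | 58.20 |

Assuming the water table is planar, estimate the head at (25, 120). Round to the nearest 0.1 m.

57.9 m

Taking MW-1 as reference: MW-2−MW-1 = (-5, 5, -0.02); MW-3−MW-1 = (-30, 0, -0.27).
Determinant of the coordinate differences = (-5)·0 − (-30)·5 = 150.
∂h/∂x = [(-0.02)·0 − (-0.27)·5] / 150 = +0.009000
∂h/∂y = [(-5)·(-0.27) − (-30)·(-0.02)] / 150 = +0.005000
h(25, 120) = 58.47 + (+0.009000)·(-80) + (+0.005000)·(30) = 58.47 -0.720 +0.150 = 57.900 m.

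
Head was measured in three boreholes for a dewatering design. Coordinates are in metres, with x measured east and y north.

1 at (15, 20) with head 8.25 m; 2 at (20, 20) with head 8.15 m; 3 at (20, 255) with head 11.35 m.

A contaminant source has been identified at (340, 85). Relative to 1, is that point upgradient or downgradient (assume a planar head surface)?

Taking 1 as reference: 2−1 = (5, 0, -0.10); 3−1 = (5, 235, +3.10).
Solve a·Δx + b·Δy = Δh: det = 5·235 − 5·0 = 1175.
∂h/∂x = [(-0.10)·235 − (+3.10)·0] / 1175 = -0.02000
∂h/∂y = [5·(+3.10) − 5·(-0.10)] / 1175 = +0.01362
Head at (340, 85) = 8.25 + (-0.02000)·(325) + (+0.01362)·(65) = 2.64 m.
That is lower than the 8.25 m at 1, so the point is downgradient.

downgradient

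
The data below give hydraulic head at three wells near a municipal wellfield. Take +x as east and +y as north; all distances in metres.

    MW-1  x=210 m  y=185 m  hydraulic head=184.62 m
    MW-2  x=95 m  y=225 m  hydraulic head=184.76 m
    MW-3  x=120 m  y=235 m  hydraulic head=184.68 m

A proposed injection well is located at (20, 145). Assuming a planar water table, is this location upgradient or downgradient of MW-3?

With h = a·x + b·y + c and MW-1 as origin, the differences give:
  (-115)·a + 40·b = +0.14
  (-90)·a + 50·b = +0.06
Eliminate b (×50 and ×40, subtract): -2150·a = 4.600 → a = ∂h/∂x = -0.002140
Back-substitute: b = ∂h/∂y = -0.002651.
Head at (20, 145) = 184.62 + (-0.002140)·(-190) + (-0.002651)·(-40) = 185.13 m.
That is higher than the 184.68 m at MW-3, so the point is upgradient.

upgradient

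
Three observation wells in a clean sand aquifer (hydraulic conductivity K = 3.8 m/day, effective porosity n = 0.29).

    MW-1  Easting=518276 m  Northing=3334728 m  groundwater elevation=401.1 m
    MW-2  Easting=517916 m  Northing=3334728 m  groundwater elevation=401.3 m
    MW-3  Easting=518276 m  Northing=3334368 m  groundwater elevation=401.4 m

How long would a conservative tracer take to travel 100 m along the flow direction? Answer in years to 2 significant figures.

21 years

∂h/∂x = (401.3 − 401.1) / (517916 − 518276) = -0.0005556
∂h/∂y = (401.4 − 401.1) / (3334368 − 3334728) = -0.0008333
|∇h| = √(-0.0005556² + -0.0008333²) = 0.001002
Seepage velocity v = K·i/n = 3.8 × 0.001002 / 0.29 = 0.01313 m/day.
t = 100 / 0.01313 = 7616 days = 20.9 years.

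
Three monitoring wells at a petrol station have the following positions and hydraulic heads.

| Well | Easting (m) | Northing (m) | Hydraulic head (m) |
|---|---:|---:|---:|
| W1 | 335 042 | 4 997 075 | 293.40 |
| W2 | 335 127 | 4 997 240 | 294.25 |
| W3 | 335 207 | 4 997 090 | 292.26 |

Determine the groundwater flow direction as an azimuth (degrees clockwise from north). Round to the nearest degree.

140°

Three-point gradient (reference W1): Δ to W2 = (85, 165, +0.85), Δ to W3 = (165, 15, -1.14).
∂h/∂x = -0.007740, ∂h/∂y = +0.009139 (det = -25950).
Flow direction (−∇h) has components (+0.007740 E, -0.009139 N).
Azimuth = atan2(E, N) = atan2(+0.007740, -0.009139) = 139.7° ≈ 140°.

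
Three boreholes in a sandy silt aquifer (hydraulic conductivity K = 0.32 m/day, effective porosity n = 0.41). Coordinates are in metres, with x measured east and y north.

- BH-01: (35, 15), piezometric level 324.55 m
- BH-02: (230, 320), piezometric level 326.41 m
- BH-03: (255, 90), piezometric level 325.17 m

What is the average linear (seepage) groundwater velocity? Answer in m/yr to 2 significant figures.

With h = a·x + b·y + c and BH-01 as origin, the differences give:
  195·a + 305·b = +1.86
  220·a + 75·b = +0.62
Eliminate b (×75 and ×305, subtract): -52475·a = -49.600 → a = ∂h/∂x = +0.0009452
Back-substitute: b = ∂h/∂y = +0.005494.
|∇h| = √(0.0009452² + 0.005494²) = 0.005575
Seepage velocity v = K·i/n = 0.32 × 0.005575 / 0.41 = 0.004351 m/day = 1.589 m/yr.

1.6 m/yr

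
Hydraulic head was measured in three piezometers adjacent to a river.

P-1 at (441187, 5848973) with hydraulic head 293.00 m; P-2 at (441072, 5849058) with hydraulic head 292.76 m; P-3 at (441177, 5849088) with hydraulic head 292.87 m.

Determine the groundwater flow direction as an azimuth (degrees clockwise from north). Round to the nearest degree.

Taking P-1 as reference: P-2−P-1 = (-115, 85, -0.24); P-3−P-1 = (-10, 115, -0.13).
Solve a·Δx + b·Δy = Δh: det = (-115)·115 − (-10)·85 = -12375.
∂h/∂x = [(-0.24)·115 − (-0.13)·85] / -12375 = +0.001337
∂h/∂y = [(-115)·(-0.13) − (-10)·(-0.24)] / -12375 = -0.001014
Flow direction (−∇h) has components (-0.001337 E, +0.001014 N).
Azimuth = atan2(E, N) = atan2(-0.001337, +0.001014) = 307.2° ≈ 307°.

307°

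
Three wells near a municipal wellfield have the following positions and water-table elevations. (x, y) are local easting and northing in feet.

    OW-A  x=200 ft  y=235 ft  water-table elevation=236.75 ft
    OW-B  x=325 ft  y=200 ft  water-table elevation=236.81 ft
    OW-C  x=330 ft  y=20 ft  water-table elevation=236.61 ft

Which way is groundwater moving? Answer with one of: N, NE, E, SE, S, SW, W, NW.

SW

Differences from OW-A: to OW-B (Δx, Δy, Δh) = (125, -35, +0.06); to OW-C = (130, -215, -0.14).
Solve a·Δx + b·Δy = Δh: det = 125·(-215) − 130·(-35) = -22325.
∂h/∂x = [(+0.06)·(-215) − (-0.14)·(-35)] / -22325 = +0.0007973
∂h/∂y = [125·(-0.14) − 130·(+0.06)] / -22325 = +0.001133
Flow = −∇h = (-0.0007973 east, -0.001133 north), which points southwest.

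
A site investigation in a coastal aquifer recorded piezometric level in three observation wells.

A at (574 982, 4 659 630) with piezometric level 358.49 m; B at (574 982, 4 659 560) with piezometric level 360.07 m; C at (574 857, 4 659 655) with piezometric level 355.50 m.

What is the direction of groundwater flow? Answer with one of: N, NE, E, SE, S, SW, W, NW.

NW

Three-point gradient (reference A): Δ to B = (0, -70, +1.58), Δ to C = (-125, 25, -2.99).
∂h/∂x = +0.01941, ∂h/∂y = -0.02257 (det = -8750).
Flow = −∇h = (-0.01941 east, +0.02257 north), which points northwest.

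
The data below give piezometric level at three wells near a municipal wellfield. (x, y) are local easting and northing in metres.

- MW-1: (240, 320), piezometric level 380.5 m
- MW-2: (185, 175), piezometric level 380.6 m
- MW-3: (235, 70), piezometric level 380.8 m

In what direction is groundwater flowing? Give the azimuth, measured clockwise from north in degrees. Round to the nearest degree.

With h = a·x + b·y + c and MW-1 as origin, the differences give:
  (-55)·a + (-145)·b = +0.1
  (-5)·a + (-250)·b = +0.3
Eliminate b (×(-250) and ×(-145), subtract): 13025·a = 18.50 → a = ∂h/∂x = +0.001420
Back-substitute: b = ∂h/∂y = -0.001228.
Flow direction (−∇h) has components (-0.001420 E, +0.001228 N).
Azimuth = atan2(E, N) = atan2(-0.001420, +0.001228) = 310.9° ≈ 311°.

311°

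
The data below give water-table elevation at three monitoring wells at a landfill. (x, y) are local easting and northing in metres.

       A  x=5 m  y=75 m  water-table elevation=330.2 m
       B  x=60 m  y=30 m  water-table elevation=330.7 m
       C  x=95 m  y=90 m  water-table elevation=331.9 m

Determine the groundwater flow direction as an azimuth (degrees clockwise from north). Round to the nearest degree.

Three-point gradient (reference A): Δ to B = (55, -45, +0.5), Δ to C = (90, 15, +1.7).
∂h/∂x = +0.01723, ∂h/∂y = +0.009949 (det = 4875).
Flow direction (−∇h) has components (-0.01723 E, -0.009949 N).
Azimuth = atan2(E, N) = atan2(-0.01723, -0.009949) = 240.0° ≈ 240°.

240°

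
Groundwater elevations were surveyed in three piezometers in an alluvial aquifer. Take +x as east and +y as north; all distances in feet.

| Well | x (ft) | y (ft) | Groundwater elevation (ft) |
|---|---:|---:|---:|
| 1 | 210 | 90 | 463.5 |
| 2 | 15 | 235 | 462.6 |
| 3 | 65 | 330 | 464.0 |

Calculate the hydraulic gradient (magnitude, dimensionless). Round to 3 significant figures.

0.0143

Differences from 1: to 2 (Δx, Δy, Δh) = (-195, 145, -0.9); to 3 = (-145, 240, +0.5).
Determinant of the coordinate differences = (-195)·240 − (-145)·145 = -25775.
∂h/∂x = [(-0.9)·240 − (+0.5)·145] / -25775 = +0.01119
∂h/∂y = [(-195)·(+0.5) − (-145)·(-0.9)] / -25775 = +0.008846
|∇h| = √(0.01119² + 0.008846²) = 0.01426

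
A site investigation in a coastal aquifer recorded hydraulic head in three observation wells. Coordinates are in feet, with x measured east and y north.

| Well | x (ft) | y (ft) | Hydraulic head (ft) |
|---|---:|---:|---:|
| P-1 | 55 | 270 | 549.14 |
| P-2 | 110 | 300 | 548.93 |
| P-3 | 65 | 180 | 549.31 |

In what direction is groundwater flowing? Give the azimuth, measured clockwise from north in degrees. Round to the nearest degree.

Differences from P-1: to P-2 (Δx, Δy, Δh) = (55, 30, -0.21); to P-3 = (10, -90, +0.17).
Determinant of the coordinate differences = 55·(-90) − 10·30 = -5250.
∂h/∂x = [(-0.21)·(-90) − (+0.17)·30] / -5250 = -0.002629
∂h/∂y = [55·(+0.17) − 10·(-0.21)] / -5250 = -0.002181
Flow direction (−∇h) has components (+0.002629 E, +0.002181 N).
Azimuth = atan2(E, N) = atan2(+0.002629, +0.002181) = 50.3° ≈ 050°.

050°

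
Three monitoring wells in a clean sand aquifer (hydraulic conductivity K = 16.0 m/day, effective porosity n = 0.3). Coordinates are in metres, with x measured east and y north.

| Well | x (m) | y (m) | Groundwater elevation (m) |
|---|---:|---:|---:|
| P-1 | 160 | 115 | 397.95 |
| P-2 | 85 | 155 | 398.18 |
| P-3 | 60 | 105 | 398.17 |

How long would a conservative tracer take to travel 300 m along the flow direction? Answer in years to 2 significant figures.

Differences from P-1: to P-2 (Δx, Δy, Δh) = (-75, 40, +0.23); to P-3 = (-100, -10, +0.22).
Determinant of the coordinate differences = (-75)·(-10) − (-100)·40 = 4750.
∂h/∂x = [(+0.23)·(-10) − (+0.22)·40] / 4750 = -0.002337
∂h/∂y = [(-75)·(+0.22) − (-100)·(+0.23)] / 4750 = +0.001368
|∇h| = √(-0.002337² + 0.001368²) = 0.002708
Seepage velocity v = K·i/n = 16.0 × 0.002708 / 0.3 = 0.1444 m/day.
t = 300 / 0.1444 = 2078 days = 5.69 years.

5.7 years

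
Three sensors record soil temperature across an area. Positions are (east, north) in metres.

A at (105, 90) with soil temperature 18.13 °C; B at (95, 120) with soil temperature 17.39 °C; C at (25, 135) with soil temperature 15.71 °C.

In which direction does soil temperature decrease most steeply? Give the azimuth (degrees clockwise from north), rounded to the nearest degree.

With T = a·x + b·y + c and A as origin, the differences give:
  (-10)·a + 30·b = -0.74
  (-80)·a + 45·b = -2.42
Eliminate b (×45 and ×30, subtract): 1950·a = 39.300 → a = ∂T/∂x = +0.02015
Back-substitute: b = ∂T/∂y = -0.01795.
Steepest decrease is along −∇f: components (-0.02015 E, +0.01795 N).
Azimuth = atan2(-0.02015, +0.01795) = 311.7° ≈ 312°.

312°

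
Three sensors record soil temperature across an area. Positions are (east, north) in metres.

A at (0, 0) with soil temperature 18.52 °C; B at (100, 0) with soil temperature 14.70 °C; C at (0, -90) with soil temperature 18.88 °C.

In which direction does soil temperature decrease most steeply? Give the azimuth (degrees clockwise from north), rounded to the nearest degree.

084°

∂T/∂x = (14.70 − 18.52) / (100 − 0) = -0.03820
∂T/∂y = (18.88 − 18.52) / (-90 − 0) = -0.004000
Steepest decrease is along −∇f: components (+0.03820 E, +0.004000 N).
Azimuth = atan2(+0.03820, +0.004000) = 84.0° ≈ 084°.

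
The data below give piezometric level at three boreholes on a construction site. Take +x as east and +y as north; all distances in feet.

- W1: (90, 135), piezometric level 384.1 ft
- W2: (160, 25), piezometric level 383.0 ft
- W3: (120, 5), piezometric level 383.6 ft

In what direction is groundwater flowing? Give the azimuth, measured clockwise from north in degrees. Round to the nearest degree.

Differences from W1: to W2 (Δx, Δy, Δh) = (70, -110, -1.1); to W3 = (30, -130, -0.5).
Determinant of the coordinate differences = 70·(-130) − 30·(-110) = -5800.
∂h/∂x = [(-1.1)·(-130) − (-0.5)·(-110)] / -5800 = -0.01517
∂h/∂y = [70·(-0.5) − 30·(-1.1)] / -5800 = +0.0003448
Flow direction (−∇h) has components (+0.01517 E, -0.0003448 N).
Azimuth = atan2(E, N) = atan2(+0.01517, -0.0003448) = 91.3° ≈ 091°.

091°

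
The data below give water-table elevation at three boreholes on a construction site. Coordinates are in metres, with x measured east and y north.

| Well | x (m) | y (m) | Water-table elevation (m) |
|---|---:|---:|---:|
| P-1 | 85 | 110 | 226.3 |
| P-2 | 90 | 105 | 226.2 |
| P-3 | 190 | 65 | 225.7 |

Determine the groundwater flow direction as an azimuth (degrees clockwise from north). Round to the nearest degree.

Three-point gradient (reference P-1): Δ to P-2 = (5, -5, -0.1), Δ to P-3 = (105, -45, -0.6).
∂h/∂x = +0.005000, ∂h/∂y = +0.02500 (det = 300).
Flow direction (−∇h) has components (-0.005000 E, -0.02500 N).
Azimuth = atan2(E, N) = atan2(-0.005000, -0.02500) = 191.3° ≈ 191°.

191°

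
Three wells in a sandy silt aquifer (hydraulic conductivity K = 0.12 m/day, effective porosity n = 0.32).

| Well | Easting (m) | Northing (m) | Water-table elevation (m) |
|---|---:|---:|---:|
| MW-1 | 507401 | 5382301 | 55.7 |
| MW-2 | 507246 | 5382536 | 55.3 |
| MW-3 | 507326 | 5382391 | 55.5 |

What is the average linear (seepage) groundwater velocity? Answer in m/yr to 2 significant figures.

0.41 m/yr

Three-point gradient (reference MW-1): Δ to MW-2 = (-155, 235, -0.4), Δ to MW-3 = (-75, 90, -0.2).
∂h/∂x = +0.002993, ∂h/∂y = +0.0002721 (det = 3675).
|∇h| = √(0.002993² + 0.0002721²) = 0.003005
Seepage velocity v = K·i/n = 0.12 × 0.003005 / 0.32 = 0.001127 m/day = 0.4116 m/yr.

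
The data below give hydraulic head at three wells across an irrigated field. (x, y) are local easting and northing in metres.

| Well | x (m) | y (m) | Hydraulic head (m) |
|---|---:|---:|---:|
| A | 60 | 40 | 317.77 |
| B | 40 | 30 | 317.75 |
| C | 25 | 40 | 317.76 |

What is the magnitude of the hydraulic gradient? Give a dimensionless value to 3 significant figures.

0.00146

Taking A as reference: B−A = (-20, -10, -0.02); C−A = (-35, 0, -0.01).
Determinant of the coordinate differences = (-20)·0 − (-35)·(-10) = -350.
∂h/∂x = [(-0.02)·0 − (-0.01)·(-10)] / -350 = +0.0002857
∂h/∂y = [(-20)·(-0.01) − (-35)·(-0.02)] / -350 = +0.001429
|∇h| = √(0.0002857² + 0.001429²) = 0.001457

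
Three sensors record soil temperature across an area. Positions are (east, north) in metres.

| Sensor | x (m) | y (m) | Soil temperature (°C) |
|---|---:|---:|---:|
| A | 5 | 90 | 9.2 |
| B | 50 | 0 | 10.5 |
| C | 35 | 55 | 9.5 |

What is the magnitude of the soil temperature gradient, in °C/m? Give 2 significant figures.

Taking A as reference: B−A = (45, -90, +1.3); C−A = (30, -35, +0.3).
Solve a·Δx + b·Δy = ΔT: det = 45·(-35) − 30·(-90) = 1125.
∂T/∂x = [(+1.3)·(-35) − (+0.3)·(-90)] / 1125 = -0.01644
∂T/∂y = [45·(+0.3) − 30·(+1.3)] / 1125 = -0.02267
|∇f| = √(-0.01644² + -0.02267²) = 0.028 °C/m

0.028 °C/m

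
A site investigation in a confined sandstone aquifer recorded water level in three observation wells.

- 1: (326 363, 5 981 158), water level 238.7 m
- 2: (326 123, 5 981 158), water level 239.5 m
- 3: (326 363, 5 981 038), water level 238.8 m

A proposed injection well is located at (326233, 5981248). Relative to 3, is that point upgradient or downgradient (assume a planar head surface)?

∂h/∂x = (239.5 − 238.7) / (326123 − 326363) = -0.003333
∂h/∂y = (238.8 − 238.7) / (5981038 − 5981158) = -0.0008333
Head at (326233, 5981248) = 238.7 + (-0.003333)·(-130) + (-0.0008333)·(90) = 239.06 m.
That is higher than the 238.8 m at 3, so the point is upgradient.

upgradient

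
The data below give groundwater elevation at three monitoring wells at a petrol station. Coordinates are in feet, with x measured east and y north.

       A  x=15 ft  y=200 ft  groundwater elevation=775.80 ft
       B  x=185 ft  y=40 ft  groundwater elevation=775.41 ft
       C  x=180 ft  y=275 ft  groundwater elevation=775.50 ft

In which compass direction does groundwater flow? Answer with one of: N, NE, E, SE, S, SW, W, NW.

E

With h = a·x + b·y + c and A as origin, the differences give:
  170·a + (-160)·b = -0.39
  165·a + 75·b = -0.30
Eliminate b (×75 and ×(-160), subtract): 39150·a = -77.250 → a = ∂h/∂x = -0.001973
Back-substitute: b = ∂h/∂y = +0.0003410.
Flow = −∇h = (+0.001973 east, -0.0003410 north), which points east.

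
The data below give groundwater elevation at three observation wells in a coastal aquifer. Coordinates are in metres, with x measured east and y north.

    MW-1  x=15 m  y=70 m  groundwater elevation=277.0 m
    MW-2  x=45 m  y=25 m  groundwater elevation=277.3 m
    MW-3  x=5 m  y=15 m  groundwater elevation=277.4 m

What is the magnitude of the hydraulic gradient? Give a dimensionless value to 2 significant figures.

0.0072

Differences from MW-1: to MW-2 (Δx, Δy, Δh) = (30, -45, +0.3); to MW-3 = (-10, -55, +0.4).
Solve a·Δx + b·Δy = Δh: det = 30·(-55) − (-10)·(-45) = -2100.
∂h/∂x = [(+0.3)·(-55) − (+0.4)·(-45)] / -2100 = -0.0007143
∂h/∂y = [30·(+0.4) − (-10)·(+0.3)] / -2100 = -0.007143
|∇h| = √(-0.0007143² + -0.007143²) = 0.007179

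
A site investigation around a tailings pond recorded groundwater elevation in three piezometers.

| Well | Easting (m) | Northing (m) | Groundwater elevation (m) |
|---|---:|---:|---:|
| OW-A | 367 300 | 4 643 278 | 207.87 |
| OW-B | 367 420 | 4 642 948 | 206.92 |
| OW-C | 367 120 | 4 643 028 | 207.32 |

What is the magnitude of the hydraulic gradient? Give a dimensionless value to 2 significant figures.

0.0027

Differences from OW-A: to OW-B (Δx, Δy, Δh) = (120, -330, -0.95); to OW-C = (-180, -250, -0.55).
Solve a·Δx + b·Δy = Δh: det = 120·(-250) − (-180)·(-330) = -89400.
∂h/∂x = [(-0.95)·(-250) − (-0.55)·(-330)] / -89400 = -0.0006264
∂h/∂y = [120·(-0.55) − (-180)·(-0.95)] / -89400 = +0.002651
|∇h| = √(-0.0006264² + 0.002651²) = 0.002724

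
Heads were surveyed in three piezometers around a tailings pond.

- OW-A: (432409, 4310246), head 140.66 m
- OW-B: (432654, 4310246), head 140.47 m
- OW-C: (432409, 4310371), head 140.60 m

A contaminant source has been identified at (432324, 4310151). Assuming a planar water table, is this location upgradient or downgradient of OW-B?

∂h/∂x = (140.47 − 140.66) / (432654 − 432409) = -0.0007755
∂h/∂y = (140.60 − 140.66) / (4310371 − 4310246) = -0.0004800
Head at (432324, 4310151) = 140.66 + (-0.0007755)·(-85) + (-0.0004800)·(-95) = 140.77 m.
That is higher than the 140.47 m at OW-B, so the point is upgradient.

upgradient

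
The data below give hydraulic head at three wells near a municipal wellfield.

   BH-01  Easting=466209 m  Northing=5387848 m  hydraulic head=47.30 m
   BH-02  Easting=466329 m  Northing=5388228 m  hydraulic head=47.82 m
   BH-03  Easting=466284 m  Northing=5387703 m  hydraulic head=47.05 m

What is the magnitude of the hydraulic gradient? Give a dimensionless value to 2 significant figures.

0.0016

With h = a·x + b·y + c and BH-01 as origin, the differences give:
  120·a + 380·b = +0.52
  75·a + (-145)·b = -0.25
Eliminate b (×(-145) and ×380, subtract): -45900·a = 19.600 → a = ∂h/∂x = -0.0004270
Back-substitute: b = ∂h/∂y = +0.001503.
|∇h| = √(-0.0004270² + 0.001503²) = 0.001562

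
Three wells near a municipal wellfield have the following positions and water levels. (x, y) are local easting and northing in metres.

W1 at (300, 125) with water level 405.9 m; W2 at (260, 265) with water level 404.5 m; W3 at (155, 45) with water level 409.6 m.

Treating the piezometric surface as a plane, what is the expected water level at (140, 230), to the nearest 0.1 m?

With h = a·x + b·y + c and W1 as origin, the differences give:
  (-40)·a + 140·b = -1.4
  (-145)·a + (-80)·b = +3.7
Eliminate b (×(-80) and ×140, subtract): 23500·a = -406.00 → a = ∂h/∂x = -0.01728
Back-substitute: b = ∂h/∂y = -0.01494.
h(140, 230) = 405.9 + (-0.01728)·(-160) + (-0.01494)·(105) = 405.9 +2.764 -1.568 = 407.096 m.

407.1 m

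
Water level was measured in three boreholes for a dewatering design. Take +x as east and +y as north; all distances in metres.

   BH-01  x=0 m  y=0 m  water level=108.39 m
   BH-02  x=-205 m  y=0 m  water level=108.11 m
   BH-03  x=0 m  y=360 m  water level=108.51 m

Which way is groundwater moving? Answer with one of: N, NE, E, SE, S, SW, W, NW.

∂h/∂x = (108.11 − 108.39) / (-205 − 0) = +0.001366
∂h/∂y = (108.51 − 108.39) / (360 − 0) = +0.0003333
Flow = −∇h = (-0.001366 east, -0.0003333 north), which points west.

W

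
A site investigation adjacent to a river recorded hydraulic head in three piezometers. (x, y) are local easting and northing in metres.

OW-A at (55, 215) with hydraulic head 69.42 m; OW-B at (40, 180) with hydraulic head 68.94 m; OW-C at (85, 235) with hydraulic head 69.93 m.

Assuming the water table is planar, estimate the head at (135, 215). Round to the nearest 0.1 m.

70.3 m

With h = a·x + b·y + c and OW-A as origin, the differences give:
  (-15)·a + (-35)·b = -0.48
  30·a + 20·b = +0.51
Eliminate b (×20 and ×(-35), subtract): 750·a = 8.250 → a = ∂h/∂x = +0.01100
Back-substitute: b = ∂h/∂y = +0.009000.
h(135, 215) = 69.42 + (+0.01100)·(80) + (+0.009000)·(0) = 69.42 +0.880 +0.000 = 70.300 m.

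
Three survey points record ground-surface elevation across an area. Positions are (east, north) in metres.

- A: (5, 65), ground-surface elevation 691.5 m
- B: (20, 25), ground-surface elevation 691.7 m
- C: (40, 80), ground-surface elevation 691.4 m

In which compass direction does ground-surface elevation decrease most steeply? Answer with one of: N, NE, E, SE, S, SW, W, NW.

Three-point gradient (reference A): Δ to B = (15, -40, +0.2), Δ to C = (35, 15, -0.1).
∂z/∂x = -0.0006154, ∂z/∂y = -0.005231 (det = 1625).
Steepest decrease is along −∇f = (+0.0006154 E, +0.005231 N) → north.

N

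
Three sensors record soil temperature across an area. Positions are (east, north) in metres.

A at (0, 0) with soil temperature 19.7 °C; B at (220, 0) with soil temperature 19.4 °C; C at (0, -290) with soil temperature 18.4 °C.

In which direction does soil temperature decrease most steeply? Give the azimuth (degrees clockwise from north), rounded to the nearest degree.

163°

∂T/∂x = (19.4 − 19.7) / (220 − 0) = -0.001364
∂T/∂y = (18.4 − 19.7) / (-290 − 0) = +0.004483
Steepest decrease is along −∇f: components (+0.001364 E, -0.004483 N).
Azimuth = atan2(+0.001364, -0.004483) = 163.1° ≈ 163°.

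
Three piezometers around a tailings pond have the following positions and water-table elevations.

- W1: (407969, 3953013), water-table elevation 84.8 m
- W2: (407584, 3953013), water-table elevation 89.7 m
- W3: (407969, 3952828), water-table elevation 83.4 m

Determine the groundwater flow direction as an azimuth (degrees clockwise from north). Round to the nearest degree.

121°

∂h/∂x = (89.7 − 84.8) / (407584 − 407969) = -0.01273
∂h/∂y = (83.4 − 84.8) / (3952828 − 3953013) = +0.007568
Flow direction (−∇h) has components (+0.01273 E, -0.007568 N).
Azimuth = atan2(E, N) = atan2(+0.01273, -0.007568) = 120.7° ≈ 121°.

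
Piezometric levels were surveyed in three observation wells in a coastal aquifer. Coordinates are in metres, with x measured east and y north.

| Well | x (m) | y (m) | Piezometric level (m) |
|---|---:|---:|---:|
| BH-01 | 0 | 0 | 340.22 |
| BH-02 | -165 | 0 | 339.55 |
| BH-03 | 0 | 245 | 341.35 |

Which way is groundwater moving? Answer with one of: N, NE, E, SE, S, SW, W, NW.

∂h/∂x = (339.55 − 340.22) / (-165 − 0) = +0.004061
∂h/∂y = (341.35 − 340.22) / (245 − 0) = +0.004612
Flow = −∇h = (-0.004061 east, -0.004612 north), which points southwest.

SW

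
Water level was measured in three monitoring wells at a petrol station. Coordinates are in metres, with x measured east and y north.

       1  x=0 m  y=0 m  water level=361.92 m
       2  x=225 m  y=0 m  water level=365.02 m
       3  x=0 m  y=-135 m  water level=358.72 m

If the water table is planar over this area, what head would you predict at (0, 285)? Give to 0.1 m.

368.7 m

∂h/∂x = (365.02 − 361.92) / (225 − 0) = +0.01378
∂h/∂y = (358.72 − 361.92) / (-135 − 0) = +0.02370
h(0, 285) = 361.92 + (+0.01378)·(0) + (+0.02370)·(285) = 361.92 +0.000 +6.756 = 368.676 m.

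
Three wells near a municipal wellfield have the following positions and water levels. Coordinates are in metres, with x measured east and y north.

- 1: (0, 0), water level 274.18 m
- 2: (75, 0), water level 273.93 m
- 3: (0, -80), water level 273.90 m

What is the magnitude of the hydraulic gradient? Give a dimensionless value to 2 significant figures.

0.0048

∂h/∂x = (273.93 − 274.18) / (75 − 0) = -0.003333
∂h/∂y = (273.90 − 274.18) / (-80 − 0) = +0.003500
|∇h| = √(-0.003333² + 0.003500²) = 0.004833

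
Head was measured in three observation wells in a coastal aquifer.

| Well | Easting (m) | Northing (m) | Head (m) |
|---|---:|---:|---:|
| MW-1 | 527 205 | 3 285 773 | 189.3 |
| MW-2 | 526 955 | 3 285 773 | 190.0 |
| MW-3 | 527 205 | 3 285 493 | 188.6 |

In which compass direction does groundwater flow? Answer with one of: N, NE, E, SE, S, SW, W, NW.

∂h/∂x = (190.0 − 189.3) / (526955 − 527205) = -0.002800
∂h/∂y = (188.6 − 189.3) / (3285493 − 3285773) = +0.002500
Flow = −∇h = (+0.002800 east, -0.002500 north), which points southeast.

SE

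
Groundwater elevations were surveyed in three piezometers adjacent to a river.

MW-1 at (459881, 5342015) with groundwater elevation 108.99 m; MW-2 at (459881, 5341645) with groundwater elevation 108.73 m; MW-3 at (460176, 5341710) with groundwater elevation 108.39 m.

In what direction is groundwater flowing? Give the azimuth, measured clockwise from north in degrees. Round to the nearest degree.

Three-point gradient (reference MW-1): Δ to MW-2 = (0, -370, -0.26), Δ to MW-3 = (295, -305, -0.60).
∂h/∂x = -0.001307, ∂h/∂y = +0.0007027 (det = 109150).
Flow direction (−∇h) has components (+0.001307 E, -0.0007027 N).
Azimuth = atan2(E, N) = atan2(+0.001307, -0.0007027) = 118.3° ≈ 118°.

118°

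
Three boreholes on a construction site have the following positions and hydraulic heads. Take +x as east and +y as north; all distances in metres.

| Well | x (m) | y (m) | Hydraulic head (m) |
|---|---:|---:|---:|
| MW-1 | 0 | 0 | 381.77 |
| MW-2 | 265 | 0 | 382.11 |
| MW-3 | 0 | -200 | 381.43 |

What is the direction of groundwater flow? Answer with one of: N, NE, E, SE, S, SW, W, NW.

∂h/∂x = (382.11 − 381.77) / (265 − 0) = +0.001283
∂h/∂y = (381.43 − 381.77) / (-200 − 0) = +0.001700
Flow = −∇h = (-0.001283 east, -0.001700 north), which points southwest.

SW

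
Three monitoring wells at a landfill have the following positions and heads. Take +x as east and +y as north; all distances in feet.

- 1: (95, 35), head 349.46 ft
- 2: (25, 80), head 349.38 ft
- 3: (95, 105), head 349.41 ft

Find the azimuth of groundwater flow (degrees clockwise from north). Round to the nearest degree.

With h = a·x + b·y + c and 1 as origin, the differences give:
  (-70)·a + 45·b = -0.08
  0·a + 70·b = -0.05
Eliminate b (×70 and ×45, subtract): -4900·a = -3.350 → a = ∂h/∂x = +0.0006837
Back-substitute: b = ∂h/∂y = -0.0007143.
Flow direction (−∇h) has components (-0.0006837 E, +0.0007143 N).
Azimuth = atan2(E, N) = atan2(-0.0006837, +0.0007143) = 316.3° ≈ 316°.

316°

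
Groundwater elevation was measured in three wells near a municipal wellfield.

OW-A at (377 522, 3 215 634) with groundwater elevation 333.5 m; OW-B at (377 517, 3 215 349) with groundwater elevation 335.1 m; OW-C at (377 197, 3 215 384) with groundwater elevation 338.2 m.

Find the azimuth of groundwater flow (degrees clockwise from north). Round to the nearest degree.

062°

Differences from OW-A: to OW-B (Δx, Δy, Δh) = (-5, -285, +1.6); to OW-C = (-325, -250, +4.7).
Solve a·Δx + b·Δy = Δh: det = (-5)·(-250) − (-325)·(-285) = -91375.
∂h/∂x = [(+1.6)·(-250) − (+4.7)·(-285)] / -91375 = -0.01028
∂h/∂y = [(-5)·(+4.7) − (-325)·(+1.6)] / -91375 = -0.005434
Flow direction (−∇h) has components (+0.01028 E, +0.005434 N).
Azimuth = atan2(E, N) = atan2(+0.01028, +0.005434) = 62.1° ≈ 062°.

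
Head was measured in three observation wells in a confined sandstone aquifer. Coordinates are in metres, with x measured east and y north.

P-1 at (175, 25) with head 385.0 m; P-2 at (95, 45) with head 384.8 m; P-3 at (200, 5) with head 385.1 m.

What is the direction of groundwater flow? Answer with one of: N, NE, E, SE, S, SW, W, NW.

NW

Taking P-1 as reference: P-2−P-1 = (-80, 20, -0.2); P-3−P-1 = (25, -20, +0.1).
Solve a·Δx + b·Δy = Δh: det = (-80)·(-20) − 25·20 = 1100.
∂h/∂x = [(-0.2)·(-20) − (+0.1)·20] / 1100 = +0.001818
∂h/∂y = [(-80)·(+0.1) − 25·(-0.2)] / 1100 = -0.002727
Flow = −∇h = (-0.001818 east, +0.002727 north), which points northwest.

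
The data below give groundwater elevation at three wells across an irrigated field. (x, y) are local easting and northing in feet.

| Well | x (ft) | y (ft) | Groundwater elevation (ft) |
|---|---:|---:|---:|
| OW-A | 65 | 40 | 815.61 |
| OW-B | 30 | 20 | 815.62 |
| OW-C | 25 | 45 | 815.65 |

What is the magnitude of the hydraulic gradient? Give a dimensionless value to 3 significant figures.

0.00135

Three-point gradient (reference OW-A): Δ to OW-B = (-35, -20, +0.01), Δ to OW-C = (-40, 5, +0.04).
∂h/∂x = -0.0008718, ∂h/∂y = +0.001026 (det = -975).
|∇h| = √(-0.0008718² + 0.001026²) = 0.001346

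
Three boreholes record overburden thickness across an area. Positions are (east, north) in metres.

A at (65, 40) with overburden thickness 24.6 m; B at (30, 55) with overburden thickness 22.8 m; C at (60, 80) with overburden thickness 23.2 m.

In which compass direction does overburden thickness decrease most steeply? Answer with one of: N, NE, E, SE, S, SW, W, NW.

NW

Taking A as reference: B−A = (-35, 15, -1.8); C−A = (-5, 40, -1.4).
Determinant of the coordinate differences = (-35)·40 − (-5)·15 = -1325.
∂d/∂x = [(-1.8)·40 − (-1.4)·15] / -1325 = +0.03849
∂d/∂y = [(-35)·(-1.4) − (-5)·(-1.8)] / -1325 = -0.03019
Steepest decrease is along −∇f = (-0.03849 E, +0.03019 N) → northwest.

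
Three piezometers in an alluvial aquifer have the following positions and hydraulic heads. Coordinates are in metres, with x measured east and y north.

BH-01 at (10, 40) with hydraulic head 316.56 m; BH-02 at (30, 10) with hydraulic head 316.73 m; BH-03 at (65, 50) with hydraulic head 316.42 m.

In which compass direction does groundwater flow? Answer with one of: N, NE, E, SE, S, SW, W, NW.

N

With h = a·x + b·y + c and BH-01 as origin, the differences give:
  20·a + (-30)·b = +0.17
  55·a + 10·b = -0.14
Eliminate b (×10 and ×(-30), subtract): 1850·a = -2.500 → a = ∂h/∂x = -0.001351
Back-substitute: b = ∂h/∂y = -0.006568.
Flow = −∇h = (+0.001351 east, +0.006568 north), which points north.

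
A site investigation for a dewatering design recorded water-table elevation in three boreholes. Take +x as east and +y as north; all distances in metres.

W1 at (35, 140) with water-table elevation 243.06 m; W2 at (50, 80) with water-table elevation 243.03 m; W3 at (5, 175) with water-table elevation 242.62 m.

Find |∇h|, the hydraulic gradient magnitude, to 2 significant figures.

Differences from W1: to W2 (Δx, Δy, Δh) = (15, -60, -0.03); to W3 = (-30, 35, -0.44).
Determinant of the coordinate differences = 15·35 − (-30)·(-60) = -1275.
∂h/∂x = [(-0.03)·35 − (-0.44)·(-60)] / -1275 = +0.02153
∂h/∂y = [15·(-0.44) − (-30)·(-0.03)] / -1275 = +0.005882
|∇h| = √(0.02153² + 0.005882²) = 0.02232

0.022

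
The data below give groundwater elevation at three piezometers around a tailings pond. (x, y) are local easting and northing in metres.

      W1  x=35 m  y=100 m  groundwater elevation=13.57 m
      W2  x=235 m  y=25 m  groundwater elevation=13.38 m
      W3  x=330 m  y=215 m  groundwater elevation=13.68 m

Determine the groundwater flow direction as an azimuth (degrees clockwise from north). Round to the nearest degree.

170°

Differences from W1: to W2 (Δx, Δy, Δh) = (200, -75, -0.19); to W3 = (295, 115, +0.11).
Solve a·Δx + b·Δy = Δh: det = 200·115 − 295·(-75) = 45125.
∂h/∂x = [(-0.19)·115 − (+0.11)·(-75)] / 45125 = -0.0003014
∂h/∂y = [200·(+0.11) − 295·(-0.19)] / 45125 = +0.001730
Flow direction (−∇h) has components (+0.0003014 E, -0.001730 N).
Azimuth = atan2(E, N) = atan2(+0.0003014, -0.001730) = 170.1° ≈ 170°.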